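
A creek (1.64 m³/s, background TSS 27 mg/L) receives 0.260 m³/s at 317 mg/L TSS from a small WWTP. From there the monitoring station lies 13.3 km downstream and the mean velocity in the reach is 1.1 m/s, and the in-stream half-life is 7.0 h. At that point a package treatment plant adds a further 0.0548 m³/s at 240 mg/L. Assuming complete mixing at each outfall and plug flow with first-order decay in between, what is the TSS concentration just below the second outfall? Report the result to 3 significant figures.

Conservation of mass: C = (1.640·27.00 + 0.2600·317.0) / 1.900 = 126.7/1.900 = 66.68 mg/L; combined flow 1.900 m³/s.
Travel time t = 13.3·1000 / 1.1 = 12090 s = 3.359 h.
Half-life 7.0 h → k = ln 2 / 7.0 = 0.09902 h⁻¹ = 2.377 d⁻¹.
Decay over the reach: 66.68·exp(−kt) = 66.68·0.7171 = 47.82 mg/L.
At the second outfall, C = (1.900·47.82 + 0.05480·240.0) / (1.900 + 0.05480) = 53.21 mg/L.

53.2 mg/L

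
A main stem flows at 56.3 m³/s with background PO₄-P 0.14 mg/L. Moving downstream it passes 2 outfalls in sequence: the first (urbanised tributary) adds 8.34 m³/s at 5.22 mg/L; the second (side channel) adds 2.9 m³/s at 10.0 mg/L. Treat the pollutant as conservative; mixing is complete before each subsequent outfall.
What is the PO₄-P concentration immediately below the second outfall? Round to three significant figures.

Below outfall 1: Q → 64.64 m³/s, C = (56.30·0.1400 + 8.340·5.220)/64.64 = 0.7954 mg/L.
Below outfall 2: Q → 67.54 m³/s, C = (64.64·0.7954 + 2.900·10.00)/67.54 = 1.191 mg/L.

1.19 mg/L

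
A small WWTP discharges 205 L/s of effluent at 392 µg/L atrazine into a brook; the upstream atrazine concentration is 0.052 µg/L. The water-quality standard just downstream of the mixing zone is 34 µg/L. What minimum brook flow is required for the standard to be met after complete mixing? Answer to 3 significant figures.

Set C_mix = 34: (Q·0.05200 + 205.0·392.0) / (Q + 205.0) = 34
→ Q = 205.0·(392.0 − 34)/(34 − 0.05200) = 2162 L/s.

2160 L/s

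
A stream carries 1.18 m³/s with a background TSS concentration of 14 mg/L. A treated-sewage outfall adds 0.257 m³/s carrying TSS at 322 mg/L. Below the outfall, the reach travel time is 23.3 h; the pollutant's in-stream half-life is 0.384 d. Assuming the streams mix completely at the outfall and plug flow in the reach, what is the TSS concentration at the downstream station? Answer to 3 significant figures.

Conservation of mass: C = (1.180·14.00 + 0.2570·322.0) / 1.437 = 99.27/1.437 = 69.08 mg/L.
Half-life 0.384 d → k = ln 2 / 0.384 = 1.805 d⁻¹.
After decay, C = 69.08 × e^(−kt) = 69.08 × 0.1734 = 11.98 mg/L.

12.0 mg/L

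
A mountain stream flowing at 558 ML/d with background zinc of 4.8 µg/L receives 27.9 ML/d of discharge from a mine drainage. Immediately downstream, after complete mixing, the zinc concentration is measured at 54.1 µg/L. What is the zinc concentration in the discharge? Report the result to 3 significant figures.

Mass balance: 558.0·4.800 + 27.90·Cₑ = 585.9·54.10
→ Cₑ = (585.9·54.10 − 558.0·4.800) / 27.90 = 1040 µg/L.

1040 µg/L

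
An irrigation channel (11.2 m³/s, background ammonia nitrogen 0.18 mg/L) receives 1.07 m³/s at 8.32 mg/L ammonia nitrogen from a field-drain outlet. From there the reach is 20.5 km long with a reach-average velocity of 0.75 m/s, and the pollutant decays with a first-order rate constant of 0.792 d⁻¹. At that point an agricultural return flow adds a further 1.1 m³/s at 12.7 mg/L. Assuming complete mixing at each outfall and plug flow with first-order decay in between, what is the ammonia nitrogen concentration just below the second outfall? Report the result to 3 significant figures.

1.68 mg/L

Mass balance: C = (11.20·0.1800 + 1.070·8.320) / 12.27 = 10.92/12.27 = 0.8898 mg/L; combined flow 12.27 m³/s.
Travel time t = 20.5·1000 / 0.75 = 27330 s = 7.593 h.
After decay, C = 0.8898 × e^(−kt) = 0.8898 × 0.7784 = 0.6926 mg/L.
At the second outfall, C = (12.27·0.6926 + 1.100·12.70) / (12.27 + 1.100) = 1.681 mg/L.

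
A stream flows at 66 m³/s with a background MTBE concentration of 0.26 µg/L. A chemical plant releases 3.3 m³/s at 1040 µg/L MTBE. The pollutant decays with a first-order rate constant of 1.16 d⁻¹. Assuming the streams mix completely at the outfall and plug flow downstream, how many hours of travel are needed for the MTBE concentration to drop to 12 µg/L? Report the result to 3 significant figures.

29.4 h

Mixed concentration C = ΣQC/ΣQ = (66.00·0.2600 + 3.300·1040) / 69.30 = 3449/69.30 = 49.77 µg/L.
49.77·exp(−k·t) = 12 → t = ln(49.77/12)/k = 106000 s = 29.43 h.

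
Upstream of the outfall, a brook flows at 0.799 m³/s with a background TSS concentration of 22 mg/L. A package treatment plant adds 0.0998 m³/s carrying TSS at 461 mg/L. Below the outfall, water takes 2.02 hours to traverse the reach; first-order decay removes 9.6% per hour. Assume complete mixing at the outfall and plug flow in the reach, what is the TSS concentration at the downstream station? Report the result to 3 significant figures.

57.7 mg/L

Mass balance: C = (0.7990·22.00 + 0.09980·461.0) / 0.8988 = 63.59/0.8988 = 70.75 mg/L.
9.6%/h lost → k = −ln(1 − 0.096) = 0.1009 h⁻¹.
First-order decay: C = 70.75·exp(−k·t) = 70.75·0.8156 = 57.70 mg/L.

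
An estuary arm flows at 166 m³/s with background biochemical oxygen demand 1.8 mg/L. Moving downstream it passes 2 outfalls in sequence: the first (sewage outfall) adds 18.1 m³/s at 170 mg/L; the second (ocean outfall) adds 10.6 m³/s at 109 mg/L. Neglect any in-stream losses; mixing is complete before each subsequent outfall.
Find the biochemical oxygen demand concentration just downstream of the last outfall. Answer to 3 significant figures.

23.3 mg/L

Below outfall 1: Q → 184.1 m³/s, C = (166.0·1.800 + 18.10·170.0)/184.1 = 18.34 mg/L.
Below outfall 2: Q → 194.7 m³/s, C = (184.1·18.34 + 10.60·109.0)/194.7 = 23.27 mg/L.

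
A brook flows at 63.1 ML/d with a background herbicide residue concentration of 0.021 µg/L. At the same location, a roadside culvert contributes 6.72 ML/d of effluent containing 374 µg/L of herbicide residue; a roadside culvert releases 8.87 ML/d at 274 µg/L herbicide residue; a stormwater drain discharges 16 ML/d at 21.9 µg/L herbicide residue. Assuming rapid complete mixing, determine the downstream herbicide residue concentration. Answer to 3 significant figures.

After mixing, C = (63.10·0.02100 + 6.720·374.0 + 8.870·274.0 + 16.00·21.90) / 94.69 = 5295/94.69 = 55.92 µg/L.

55.9 µg/L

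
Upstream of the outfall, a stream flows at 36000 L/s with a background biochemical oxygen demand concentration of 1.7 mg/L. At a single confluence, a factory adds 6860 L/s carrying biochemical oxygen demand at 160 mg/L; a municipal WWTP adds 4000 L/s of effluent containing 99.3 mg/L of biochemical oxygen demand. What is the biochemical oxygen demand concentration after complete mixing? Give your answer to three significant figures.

Flow-weighted average: C = (36000·1.700 + 6860·160.0 + 4000·99.30) / 46860 = 1556000/46860 = 33.21 mg/L.

33.2 mg/L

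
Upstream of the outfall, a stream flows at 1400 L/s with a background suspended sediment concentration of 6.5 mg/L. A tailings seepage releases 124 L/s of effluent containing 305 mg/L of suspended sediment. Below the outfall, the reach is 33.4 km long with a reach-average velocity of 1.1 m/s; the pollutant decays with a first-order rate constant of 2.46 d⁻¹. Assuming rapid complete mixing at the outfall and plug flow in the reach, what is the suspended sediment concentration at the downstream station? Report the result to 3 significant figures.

Mass balance: C = (1400·6.500 + 124.0·305.0) / 1524 = 46920/1524 = 30.79 mg/L.
Travel time t = 33.4·1000 / 1.1 = 30360 s = 8.434 h.
First-order decay: C = 30.79·exp(−k·t) = 30.79·0.4213 = 12.97 mg/L.

13.0 mg/L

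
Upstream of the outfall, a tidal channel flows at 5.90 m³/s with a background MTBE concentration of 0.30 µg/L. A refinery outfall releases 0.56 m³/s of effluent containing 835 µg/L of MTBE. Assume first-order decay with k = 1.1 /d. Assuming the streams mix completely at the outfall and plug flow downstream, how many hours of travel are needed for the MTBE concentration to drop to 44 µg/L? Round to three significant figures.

10.9 h

After mixing, C = (5.900·0.3000 + 0.5600·835.0) / 6.460 = 469.4/6.460 = 72.66 µg/L.
72.66·exp(−k·t) = 44 → t = ln(72.66/44)/k = 39400 s = 10.94 h.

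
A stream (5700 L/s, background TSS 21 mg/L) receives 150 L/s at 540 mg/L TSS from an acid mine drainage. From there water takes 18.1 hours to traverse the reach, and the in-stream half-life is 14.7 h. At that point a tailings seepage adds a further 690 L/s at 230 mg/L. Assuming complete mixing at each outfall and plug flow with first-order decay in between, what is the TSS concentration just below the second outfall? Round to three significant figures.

Flow-weighted average: C = (5700·21.00 + 150.0·540.0) / 5850 = 200700/5850 = 34.31 mg/L; combined flow 5850 L/s.
Half-life 14.7 h → k = ln 2 / 14.7 = 0.04715 h⁻¹ = 1.132 d⁻¹.
Applying C = C₀e^(−kt): 34.31 × 0.4259 = 14.61 mg/L.
Second outfall: C = (5850·14.61 + 690.0·230.0)/6540 = 37.34 mg/L.

37.3 mg/L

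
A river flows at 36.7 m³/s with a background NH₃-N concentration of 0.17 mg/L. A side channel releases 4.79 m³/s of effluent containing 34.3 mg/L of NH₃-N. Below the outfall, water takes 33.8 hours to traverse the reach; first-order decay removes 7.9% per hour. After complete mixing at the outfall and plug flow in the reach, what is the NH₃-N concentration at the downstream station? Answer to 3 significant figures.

0.255 mg/L

Flow-weighted average: C = (36.70·0.1700 + 4.790·34.30) / 41.49 = 170.5/41.49 = 4.110 mg/L.
7.9%/h lost → k = −ln(1 − 0.079) = 0.08230 h⁻¹.
Decay over the reach: 4.110·exp(−kt) = 4.110·0.06194 = 0.2546 mg/L.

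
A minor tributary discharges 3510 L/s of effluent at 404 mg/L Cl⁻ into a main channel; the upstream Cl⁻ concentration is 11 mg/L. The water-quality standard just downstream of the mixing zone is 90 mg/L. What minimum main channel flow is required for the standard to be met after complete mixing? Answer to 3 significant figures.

14000 L/s

Set C_mix = 90: (Q·11.00 + 3510·404.0) / (Q + 3510) = 90
→ Q = 3510·(404.0 − 90)/(90 − 11.00) = 13950 L/s.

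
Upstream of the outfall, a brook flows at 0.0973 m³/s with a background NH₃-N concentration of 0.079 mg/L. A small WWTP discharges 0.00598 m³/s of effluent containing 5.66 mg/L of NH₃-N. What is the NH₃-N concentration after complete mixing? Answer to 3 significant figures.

After mixing, C = (0.09730·0.07900 + 0.005980·5.660) / 0.1033 = 0.04153/0.1033 = 0.4021 mg/L.

0.402 mg/L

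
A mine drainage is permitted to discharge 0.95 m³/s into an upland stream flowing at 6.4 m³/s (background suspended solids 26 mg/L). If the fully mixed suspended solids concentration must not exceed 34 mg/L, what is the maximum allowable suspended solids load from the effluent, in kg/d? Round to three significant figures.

7210 kg/d

Mass balance at the limit: 6.400·26.00 + 0.9500·Cₑ = 7.350·34 → Cₑ = 87.89 mg/L.
Load = 0.9500 m³/s × 87.89 g/m³ × 86 400 s/d = 7214 kg/d.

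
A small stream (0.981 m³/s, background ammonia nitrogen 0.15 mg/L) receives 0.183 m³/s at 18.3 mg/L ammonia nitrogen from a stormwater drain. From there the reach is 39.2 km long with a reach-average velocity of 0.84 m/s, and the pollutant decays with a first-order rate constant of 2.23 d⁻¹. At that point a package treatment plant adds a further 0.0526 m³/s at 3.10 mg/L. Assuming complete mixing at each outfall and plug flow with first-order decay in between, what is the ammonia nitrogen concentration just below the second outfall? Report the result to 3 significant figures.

0.996 mg/L

After mixing, C = (0.9810·0.1500 + 0.1830·18.30) / 1.164 = 3.496/1.164 = 3.003 mg/L; combined flow 1.164 m³/s.
Travel time t = 39.2·1000 / 0.84 = 46670 s = 12.96 h.
Applying C = C₀e^(−kt): 3.003 × 0.2998 = 0.9006 mg/L.
Second outfall: C = (1.164·0.9006 + 0.05260·3.100)/1.217 = 0.9957 mg/L.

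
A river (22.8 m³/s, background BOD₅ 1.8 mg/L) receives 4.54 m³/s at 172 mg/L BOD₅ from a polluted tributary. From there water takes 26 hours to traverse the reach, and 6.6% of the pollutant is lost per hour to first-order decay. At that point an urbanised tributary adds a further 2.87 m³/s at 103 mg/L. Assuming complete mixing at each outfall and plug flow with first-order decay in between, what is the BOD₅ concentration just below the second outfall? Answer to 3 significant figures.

14.4 mg/L

Mixed concentration C = ΣQC/ΣQ = (22.80·1.800 + 4.540·172.0) / 27.34 = 821.9/27.34 = 30.06 mg/L; combined flow 27.34 m³/s.
6.6%/h lost → k = −ln(1 − 0.066) = 0.06828 h⁻¹.
Decay over the reach: 30.06·exp(−kt) = 30.06·0.1694 = 5.094 mg/L.
Second outfall: C = (27.34·5.094 + 2.870·103.0)/30.21 = 14.40 mg/L.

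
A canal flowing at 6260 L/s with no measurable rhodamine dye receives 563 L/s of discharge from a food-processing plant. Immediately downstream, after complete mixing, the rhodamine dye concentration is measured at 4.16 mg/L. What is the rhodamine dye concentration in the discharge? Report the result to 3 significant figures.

50.4 mg/L

Mass balance: 6260·0 + 563.0·Cₑ = 6823·4.160
→ Cₑ = (6823·4.160 − 6260·0) / 563.0 = 50.42 mg/L.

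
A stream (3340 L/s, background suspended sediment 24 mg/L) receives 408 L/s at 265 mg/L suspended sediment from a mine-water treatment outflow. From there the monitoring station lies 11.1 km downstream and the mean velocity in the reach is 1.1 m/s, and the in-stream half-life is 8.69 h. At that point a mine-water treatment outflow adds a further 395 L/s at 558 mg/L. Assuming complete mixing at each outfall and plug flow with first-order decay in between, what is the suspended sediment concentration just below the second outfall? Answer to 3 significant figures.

89.5 mg/L

Conservation of mass: C = (3340·24.00 + 408.0·265.0) / 3748 = 188300/3748 = 50.23 mg/L; combined flow 3748 L/s.
Travel time t = 11.1·1000 / 1.1 = 10090 s = 2.803 h.
Half-life 8.69 h → k = ln 2 / 8.69 = 0.07976 h⁻¹ = 1.914 d⁻¹.
Applying C = C₀e^(−kt): 50.23 × 0.7997 = 40.17 mg/L.
Second outfall: C = (3748·40.17 + 395.0·558.0)/4143 = 89.54 mg/L.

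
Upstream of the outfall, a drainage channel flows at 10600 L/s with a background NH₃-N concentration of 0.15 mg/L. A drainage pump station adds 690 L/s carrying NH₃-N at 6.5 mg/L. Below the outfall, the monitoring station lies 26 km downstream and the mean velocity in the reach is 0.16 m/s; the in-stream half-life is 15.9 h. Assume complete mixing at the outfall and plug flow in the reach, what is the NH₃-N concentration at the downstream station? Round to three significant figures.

Mass balance: C = (10600·0.1500 + 690.0·6.500) / 11290 = 6075/11290 = 0.5381 mg/L.
Travel time t = 26·1000 / 0.16 = 162500 s = 45.14 h.
Half-life 15.9 h → k = ln 2 / 15.9 = 0.04359 h⁻¹ = 1.046 d⁻¹.
First-order decay: C = 0.5381·exp(−k·t) = 0.5381·0.1398 = 0.07521 mg/L.

0.0752 mg/L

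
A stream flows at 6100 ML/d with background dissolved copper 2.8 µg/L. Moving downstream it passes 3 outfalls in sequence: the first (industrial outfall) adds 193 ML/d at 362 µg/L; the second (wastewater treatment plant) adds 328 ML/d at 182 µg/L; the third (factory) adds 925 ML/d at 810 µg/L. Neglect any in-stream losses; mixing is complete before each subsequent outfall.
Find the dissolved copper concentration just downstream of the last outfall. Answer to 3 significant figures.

Below outfall 1: Q → 6293 ML/d, C = (6100·2.800 + 193.0·362.0)/6293 = 13.82 µg/L.
Below outfall 2: Q → 6621 ML/d, C = (6293·13.82 + 328.0·182.0)/6621 = 22.15 µg/L.
Below outfall 3: Q → 7546 ML/d, C = (6621·22.15 + 925.0·810.0)/7546 = 118.7 µg/L.

119 µg/L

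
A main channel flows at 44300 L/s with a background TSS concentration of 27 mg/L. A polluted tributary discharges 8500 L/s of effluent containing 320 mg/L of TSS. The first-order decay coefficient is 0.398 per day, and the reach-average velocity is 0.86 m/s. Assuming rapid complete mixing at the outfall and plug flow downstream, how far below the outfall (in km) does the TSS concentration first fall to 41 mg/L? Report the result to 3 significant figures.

Mixed concentration C = ΣQC/ΣQ = (44300·27.00 + 8500·320.0) / 52800 = 3916000/52800 = 74.17 mg/L.
Set 74.17·exp(−k·t) = 41 → t = ln(74.17/41)/k = 128700 s = 35.74 h.
Distance = v·t = 0.86·128700 = 110700 m = 110.7 km.

111 km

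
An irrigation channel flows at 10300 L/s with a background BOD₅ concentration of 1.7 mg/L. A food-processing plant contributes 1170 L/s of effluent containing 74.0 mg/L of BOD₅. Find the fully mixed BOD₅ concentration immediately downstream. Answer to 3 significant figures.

9.07 mg/L

Mass balance: C = (10300·1.700 + 1170·74.00) / 11470 = 104100/11470 = 9.075 mg/L.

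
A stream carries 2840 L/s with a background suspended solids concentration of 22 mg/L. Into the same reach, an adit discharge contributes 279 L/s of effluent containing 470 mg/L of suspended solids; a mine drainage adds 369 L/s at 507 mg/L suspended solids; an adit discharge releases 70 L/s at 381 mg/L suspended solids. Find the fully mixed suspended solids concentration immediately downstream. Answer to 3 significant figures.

Mass balance: C = (2840·22.00 + 279.0·470.0 + 369.0·507.0 + 70.00·381.0) / 3558 = 407400/3558 = 114.5 mg/L.

114 mg/L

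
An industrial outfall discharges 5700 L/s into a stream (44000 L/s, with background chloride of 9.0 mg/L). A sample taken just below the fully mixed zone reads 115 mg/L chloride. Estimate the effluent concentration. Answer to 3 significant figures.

Mass balance: 44000·9.000 + 5700·Cₑ = 49700·115.0
→ Cₑ = (49700·115.0 − 44000·9.000) / 5700 = 933.2 mg/L.

933 mg/L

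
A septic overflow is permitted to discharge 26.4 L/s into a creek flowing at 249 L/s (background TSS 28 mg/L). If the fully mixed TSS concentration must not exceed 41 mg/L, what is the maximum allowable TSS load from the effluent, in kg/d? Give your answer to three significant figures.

Mass balance at the limit: 249.0·28.00 + 26.40·Cₑ = 275.4·41 → Cₑ = 163.6 mg/L.
26.40 L/s = 0.02640 m³/s. Load = 0.02640 m³/s × 163.6 g/m³ × 86 400 s/d = 373.2 kg/d.

373 kg/d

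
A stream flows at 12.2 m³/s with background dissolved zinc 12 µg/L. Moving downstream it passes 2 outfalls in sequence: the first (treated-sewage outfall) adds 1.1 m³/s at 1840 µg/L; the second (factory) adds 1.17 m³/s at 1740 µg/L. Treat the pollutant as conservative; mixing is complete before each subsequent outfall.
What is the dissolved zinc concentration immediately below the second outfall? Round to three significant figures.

291 µg/L

Outfall 1: combined Q = 13.30 m³/s; C = (12.20·12.00 + 1.100·1840)/13.30 = 163.2 µg/L.
Outfall 2: combined Q = 14.47 m³/s; C = (13.30·163.2 + 1.170·1740)/14.47 = 290.7 µg/L.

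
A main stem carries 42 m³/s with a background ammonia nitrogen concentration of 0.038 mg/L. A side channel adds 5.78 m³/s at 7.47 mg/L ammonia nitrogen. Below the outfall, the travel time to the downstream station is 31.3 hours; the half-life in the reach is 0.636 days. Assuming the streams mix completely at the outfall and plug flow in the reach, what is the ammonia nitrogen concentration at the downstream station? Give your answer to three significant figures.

Mass balance: C = (42.00·0.03800 + 5.780·7.470) / 47.78 = 44.77/47.78 = 0.9371 mg/L.
Half-life 0.636 d → k = ln 2 / 0.636 = 1.090 d⁻¹.
First-order decay: C = 0.9371·exp(−k·t) = 0.9371·0.2414 = 0.2262 mg/L.

0.226 mg/L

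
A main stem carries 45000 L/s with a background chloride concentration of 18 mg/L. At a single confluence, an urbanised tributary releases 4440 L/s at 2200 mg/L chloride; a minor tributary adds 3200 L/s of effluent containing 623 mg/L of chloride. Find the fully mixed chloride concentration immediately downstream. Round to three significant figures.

Flow-weighted average: C = (45000·18.00 + 4440·2200 + 3200·623.0) / 52640 = 12570000/52640 = 238.8 mg/L.

239 mg/L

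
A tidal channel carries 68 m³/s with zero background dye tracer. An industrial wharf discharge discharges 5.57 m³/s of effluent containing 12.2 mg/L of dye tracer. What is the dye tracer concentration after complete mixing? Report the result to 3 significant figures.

Conservation of mass: C = (68.00·0 + 5.570·12.20) / 73.57 = 67.95/73.57 = 0.9237 mg/L.

0.924 mg/L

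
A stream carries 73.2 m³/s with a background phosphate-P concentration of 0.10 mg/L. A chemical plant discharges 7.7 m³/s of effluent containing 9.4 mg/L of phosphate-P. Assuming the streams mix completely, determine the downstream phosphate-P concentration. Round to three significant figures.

Mass balance: C = (73.20·0.1000 + 7.700·9.400) / 80.90 = 79.70/80.90 = 0.9852 mg/L.

0.985 mg/L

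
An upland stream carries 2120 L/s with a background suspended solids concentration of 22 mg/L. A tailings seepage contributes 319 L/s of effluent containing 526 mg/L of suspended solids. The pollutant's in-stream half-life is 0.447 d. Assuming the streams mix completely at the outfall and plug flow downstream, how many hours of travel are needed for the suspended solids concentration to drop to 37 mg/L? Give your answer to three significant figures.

13.4 h

Conservation of mass: C = (2120·22.00 + 319.0·526.0) / 2439 = 214400/2439 = 87.92 mg/L.
Half-life 0.447 d → k = ln 2 / 0.447 = 1.551 d⁻¹.
87.92·exp(−k·t) = 37 → t = ln(87.92/37)/k = 48220 s = 13.40 h.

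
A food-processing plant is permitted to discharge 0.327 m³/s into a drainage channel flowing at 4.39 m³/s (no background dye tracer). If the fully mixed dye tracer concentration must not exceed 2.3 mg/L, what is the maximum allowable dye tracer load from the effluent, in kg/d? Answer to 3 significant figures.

937 kg/d

Mass balance at the limit: 4.390·0 + 0.3270·Cₑ = 4.717·2.3 → Cₑ = 33.18 mg/L.
Load = 0.3270 m³/s × 33.18 g/m³ × 86 400 s/d = 937.4 kg/d.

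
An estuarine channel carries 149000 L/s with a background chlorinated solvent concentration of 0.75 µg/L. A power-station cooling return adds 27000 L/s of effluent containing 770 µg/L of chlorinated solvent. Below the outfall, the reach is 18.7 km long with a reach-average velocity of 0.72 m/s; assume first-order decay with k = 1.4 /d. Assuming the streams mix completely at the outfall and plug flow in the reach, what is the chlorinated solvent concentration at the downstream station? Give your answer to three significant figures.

Mixed concentration C = ΣQC/ΣQ = (149000·0.7500 + 27000·770.0) / 176000 = 20900000/176000 = 118.8 µg/L.
Travel time t = 18.7·1000 / 0.72 = 25970 s = 7.215 h.
Applying C = C₀e^(−kt): 118.8 × 0.6565 = 77.96 µg/L.

78.0 µg/L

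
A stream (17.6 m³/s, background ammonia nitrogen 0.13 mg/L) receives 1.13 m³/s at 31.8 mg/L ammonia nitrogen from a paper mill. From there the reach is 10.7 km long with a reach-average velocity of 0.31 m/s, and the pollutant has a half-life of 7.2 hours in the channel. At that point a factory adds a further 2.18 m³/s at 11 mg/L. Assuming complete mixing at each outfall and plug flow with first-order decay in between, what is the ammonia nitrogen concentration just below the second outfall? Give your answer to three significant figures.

After mixing, C = (17.60·0.1300 + 1.130·31.80) / 18.73 = 38.22/18.73 = 2.041 mg/L; combined flow 18.73 m³/s.
Travel time t = 10.7·1000 / 0.31 = 34520 s = 9.588 h.
Half-life 7.2 h → k = ln 2 / 7.2 = 0.09627 h⁻¹ = 2.310 d⁻¹.
Applying C = C₀e^(−kt): 2.041 × 0.3973 = 0.8108 mg/L.
At the second outfall, C = (18.73·0.8108 + 2.180·11.00) / (18.73 + 2.180) = 1.873 mg/L.

1.87 mg/L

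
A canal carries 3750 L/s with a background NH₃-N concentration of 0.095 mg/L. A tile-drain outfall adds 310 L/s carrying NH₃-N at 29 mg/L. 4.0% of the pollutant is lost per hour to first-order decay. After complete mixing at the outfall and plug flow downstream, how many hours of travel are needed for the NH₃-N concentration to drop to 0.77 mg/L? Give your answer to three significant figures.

Conservation of mass: C = (3750·0.09500 + 310.0·29.00) / 4060 = 9346/4060 = 2.302 mg/L.
4.0%/h lost → k = −ln(1 − 0.04) = 0.04082 h⁻¹.
2.302·exp(−k·t) = 0.77 → t = ln(2.302/0.77)/k = 96580 s = 26.83 h.

26.8 h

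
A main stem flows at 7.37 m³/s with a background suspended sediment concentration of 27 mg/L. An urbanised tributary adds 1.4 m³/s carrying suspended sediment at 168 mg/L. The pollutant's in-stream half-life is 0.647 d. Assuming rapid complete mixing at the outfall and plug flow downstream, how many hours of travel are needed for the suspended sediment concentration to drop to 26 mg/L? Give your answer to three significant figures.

Flow-weighted average: C = (7.370·27.00 + 1.400·168.0) / 8.770 = 434.2/8.770 = 49.51 mg/L.
Half-life 0.647 d → k = ln 2 / 0.647 = 1.071 d⁻¹.
49.51·exp(−k·t) = 26 → t = ln(49.51/26)/k = 51940 s = 14.43 h.

14.4 h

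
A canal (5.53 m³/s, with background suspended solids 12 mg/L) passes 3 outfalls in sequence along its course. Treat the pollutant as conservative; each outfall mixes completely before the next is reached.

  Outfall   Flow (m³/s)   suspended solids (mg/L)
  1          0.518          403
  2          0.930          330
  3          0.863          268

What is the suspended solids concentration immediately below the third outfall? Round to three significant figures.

Below outfall 1: Q → 6.048 m³/s, C = (5.530·12.00 + 0.5180·403.0)/6.048 = 45.49 mg/L.
Below outfall 2: Q → 6.978 m³/s, C = (6.048·45.49 + 0.9300·330.0)/6.978 = 83.41 mg/L.
Below outfall 3: Q → 7.841 m³/s, C = (6.978·83.41 + 0.8630·268.0)/7.841 = 103.7 mg/L.

104 mg/L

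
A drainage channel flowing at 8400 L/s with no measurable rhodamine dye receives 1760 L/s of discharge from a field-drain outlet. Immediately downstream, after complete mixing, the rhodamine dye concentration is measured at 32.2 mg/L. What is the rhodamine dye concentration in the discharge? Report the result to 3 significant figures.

186 mg/L

Mass balance: 8400·0 + 1760·Cₑ = 10160·32.20
→ Cₑ = (10160·32.20 − 8400·0) / 1760 = 185.9 mg/L.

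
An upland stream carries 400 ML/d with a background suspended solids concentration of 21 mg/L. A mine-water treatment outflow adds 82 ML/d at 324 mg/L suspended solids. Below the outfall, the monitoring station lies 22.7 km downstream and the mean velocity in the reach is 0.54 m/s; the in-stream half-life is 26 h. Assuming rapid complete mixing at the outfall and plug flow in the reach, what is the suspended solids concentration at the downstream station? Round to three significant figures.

53.1 mg/L

Flow-weighted average: C = (400.0·21.00 + 82.00·324.0) / 482.0 = 34970/482.0 = 72.55 mg/L.
Travel time t = 22.7·1000 / 0.54 = 42040 s = 11.68 h.
Half-life 26 h → k = ln 2 / 26 = 0.02666 h⁻¹ = 0.6398 d⁻¹.
Applying C = C₀e^(−kt): 72.55 × 0.7325 = 53.14 mg/L.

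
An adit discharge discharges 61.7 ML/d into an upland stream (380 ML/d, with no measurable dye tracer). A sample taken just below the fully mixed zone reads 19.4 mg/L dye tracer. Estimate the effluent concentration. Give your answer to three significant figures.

Mass balance: 380.0·0 + 61.70·Cₑ = 441.7·19.40
→ Cₑ = (441.7·19.40 − 380.0·0) / 61.70 = 138.9 mg/L.

139 mg/L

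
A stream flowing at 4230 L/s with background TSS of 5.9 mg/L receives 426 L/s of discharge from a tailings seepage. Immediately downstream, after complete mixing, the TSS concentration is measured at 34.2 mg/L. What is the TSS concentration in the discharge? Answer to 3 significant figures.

315 mg/L

Mass balance: 4230·5.900 + 426.0·Cₑ = 4656·34.20
→ Cₑ = (4656·34.20 − 4230·5.900) / 426.0 = 315.2 mg/L.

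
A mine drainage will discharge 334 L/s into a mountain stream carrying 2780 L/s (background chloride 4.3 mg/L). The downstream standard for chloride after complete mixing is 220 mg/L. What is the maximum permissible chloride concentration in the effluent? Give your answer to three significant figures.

At the limit, (Qr·Cr + Qe·Cₑ)/(Qr + Qe) = 220:
Cₑ = (3114·220 − 2780·4.300) / 334.0 = 2015 mg/L.

2020 mg/L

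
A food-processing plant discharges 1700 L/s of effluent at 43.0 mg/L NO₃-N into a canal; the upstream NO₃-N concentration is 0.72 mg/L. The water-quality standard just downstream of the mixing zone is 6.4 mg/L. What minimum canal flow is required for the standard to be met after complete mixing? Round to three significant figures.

11000 L/s

Set C_mix = 6.4: (Q·0.7200 + 1700·43.00) / (Q + 1700) = 6.4
→ Q = 1700·(43.00 − 6.4)/(6.4 − 0.7200) = 10950 L/s.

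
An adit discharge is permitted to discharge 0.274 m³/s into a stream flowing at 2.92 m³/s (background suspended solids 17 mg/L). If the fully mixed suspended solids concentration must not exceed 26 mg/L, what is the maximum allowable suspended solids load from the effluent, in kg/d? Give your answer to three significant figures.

Mass balance at the limit: 2.920·17.00 + 0.2740·Cₑ = 3.194·26 → Cₑ = 121.9 mg/L.
Load = 0.2740 m³/s × 121.9 g/m³ × 86 400 s/d = 2886 kg/d.

2890 kg/d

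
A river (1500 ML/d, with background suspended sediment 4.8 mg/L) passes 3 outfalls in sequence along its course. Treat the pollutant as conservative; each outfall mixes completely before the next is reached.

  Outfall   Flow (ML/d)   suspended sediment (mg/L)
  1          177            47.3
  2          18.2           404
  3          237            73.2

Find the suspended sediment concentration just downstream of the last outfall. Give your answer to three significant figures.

Outfall 1: combined Q = 1677 ML/d; C = (1500·4.800 + 177.0·47.30)/1677 = 9.286 mg/L.
Outfall 2: combined Q = 1695 ML/d; C = (1677·9.286 + 18.20·404.0)/1695 = 13.52 mg/L.
Outfall 3: combined Q = 1932 ML/d; C = (1695·13.52 + 237.0·73.20)/1932 = 20.84 mg/L.

20.8 mg/L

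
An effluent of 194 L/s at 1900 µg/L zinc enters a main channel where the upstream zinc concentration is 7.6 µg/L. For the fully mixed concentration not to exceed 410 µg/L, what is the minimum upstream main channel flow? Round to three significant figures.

Set C_mix = 410: (Q·7.600 + 194.0·1900) / (Q + 194.0) = 410
→ Q = 194.0·(1900 − 410)/(410 − 7.600) = 718.3 L/s.

718 L/s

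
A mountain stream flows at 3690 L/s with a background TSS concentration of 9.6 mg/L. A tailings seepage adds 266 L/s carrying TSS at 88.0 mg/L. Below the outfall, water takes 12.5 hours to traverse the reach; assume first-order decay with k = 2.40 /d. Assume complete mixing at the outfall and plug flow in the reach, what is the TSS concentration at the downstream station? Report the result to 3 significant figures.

4.26 mg/L

Mixed concentration C = ΣQC/ΣQ = (3690·9.600 + 266.0·88.00) / 3956 = 58830/3956 = 14.87 mg/L.
First-order decay: C = 14.87·exp(−k·t) = 14.87·0.2865 = 4.261 mg/L.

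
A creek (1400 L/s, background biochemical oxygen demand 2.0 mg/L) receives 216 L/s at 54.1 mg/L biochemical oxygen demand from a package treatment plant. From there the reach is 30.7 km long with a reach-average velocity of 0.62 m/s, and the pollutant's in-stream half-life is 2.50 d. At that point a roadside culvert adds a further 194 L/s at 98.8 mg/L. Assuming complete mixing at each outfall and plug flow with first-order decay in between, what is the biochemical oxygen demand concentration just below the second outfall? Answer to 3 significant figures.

Mixed concentration C = ΣQC/ΣQ = (1400·2.000 + 216.0·54.10) / 1616 = 14490/1616 = 8.964 mg/L; combined flow 1616 L/s.
Travel time t = 30.7·1000 / 0.62 = 49520 s = 13.75 h.
Half-life 2.50 d → k = ln 2 / 2.50 = 0.2773 d⁻¹.
Applying C = C₀e^(−kt): 8.964 × 0.8531 = 7.647 mg/L.
Second outfall: C = (1616·7.647 + 194.0·98.80)/1810 = 17.42 mg/L.

17.4 mg/L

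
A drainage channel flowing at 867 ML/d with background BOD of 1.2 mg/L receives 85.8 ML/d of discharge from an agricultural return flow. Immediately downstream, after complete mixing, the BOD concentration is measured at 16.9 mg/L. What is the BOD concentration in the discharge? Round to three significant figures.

Mass balance: 867.0·1.200 + 85.80·Cₑ = 952.8·16.90
→ Cₑ = (952.8·16.90 − 867.0·1.200) / 85.80 = 175.5 mg/L.

176 mg/L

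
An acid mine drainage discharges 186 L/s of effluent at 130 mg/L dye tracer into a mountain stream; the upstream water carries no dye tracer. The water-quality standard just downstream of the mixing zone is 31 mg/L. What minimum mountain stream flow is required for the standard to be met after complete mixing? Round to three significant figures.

594 L/s

Set C_mix = 31: (Q·0 + 186.0·130.0) / (Q + 186.0) = 31
→ Q = 186.0·(130.0 − 31)/(31 − 0) = 594.0 L/s.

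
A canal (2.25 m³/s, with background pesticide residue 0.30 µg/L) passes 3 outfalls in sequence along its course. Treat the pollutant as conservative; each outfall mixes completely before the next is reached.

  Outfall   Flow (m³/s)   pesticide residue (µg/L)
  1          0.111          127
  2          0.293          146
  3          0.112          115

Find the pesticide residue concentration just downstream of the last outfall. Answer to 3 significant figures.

25.5 µg/L

After outfall 1: Q = 2.250 + 0.1110 = 2.361 m³/s; C = (2.250·0.3000 + 0.1110·127.0)/2.361 = 6.257 µg/L.
After outfall 2: Q = 2.361 + 0.2930 = 2.654 m³/s; C = (2.361·6.257 + 0.2930·146.0)/2.654 = 21.68 µg/L.
After outfall 3: Q = 2.654 + 0.1120 = 2.766 m³/s; C = (2.654·21.68 + 0.1120·115.0)/2.766 = 25.46 µg/L.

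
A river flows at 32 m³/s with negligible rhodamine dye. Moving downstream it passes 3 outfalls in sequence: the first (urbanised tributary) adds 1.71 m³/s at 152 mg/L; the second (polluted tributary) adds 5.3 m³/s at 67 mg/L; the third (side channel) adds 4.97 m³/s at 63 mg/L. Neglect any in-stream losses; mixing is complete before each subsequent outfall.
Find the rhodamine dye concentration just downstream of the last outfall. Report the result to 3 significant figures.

21.1 mg/L

After outfall 1: Q = 32.00 + 1.710 = 33.71 m³/s; C = (32.00·0 + 1.710·152.0)/33.71 = 7.710 mg/L.
After outfall 2: Q = 33.71 + 5.300 = 39.01 m³/s; C = (33.71·7.710 + 5.300·67.00)/39.01 = 15.77 mg/L.
After outfall 3: Q = 39.01 + 4.970 = 43.98 m³/s; C = (39.01·15.77 + 4.970·63.00)/43.98 = 21.10 mg/L.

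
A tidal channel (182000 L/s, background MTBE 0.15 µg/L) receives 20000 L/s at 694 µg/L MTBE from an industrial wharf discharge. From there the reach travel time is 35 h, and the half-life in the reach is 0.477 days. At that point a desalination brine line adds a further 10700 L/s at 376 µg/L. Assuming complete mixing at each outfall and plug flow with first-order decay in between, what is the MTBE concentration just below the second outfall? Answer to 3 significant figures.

26.8 µg/L

Conservation of mass: C = (182000·0.1500 + 20000·694.0) / 202000 = 13910000/202000 = 68.85 µg/L; combined flow 202000 L/s.
Half-life 0.477 d → k = ln 2 / 0.477 = 1.453 d⁻¹.
After decay, C = 68.85 × e^(−kt) = 68.85 × 0.1201 = 8.271 µg/L.
Second outfall: C = (202000·8.271 + 10700·376.0)/212700 = 26.77 µg/L.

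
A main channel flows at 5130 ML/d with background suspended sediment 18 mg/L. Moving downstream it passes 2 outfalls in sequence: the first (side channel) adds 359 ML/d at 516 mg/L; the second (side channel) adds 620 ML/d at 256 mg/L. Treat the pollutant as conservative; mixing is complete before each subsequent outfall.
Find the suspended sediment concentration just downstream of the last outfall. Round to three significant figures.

Below outfall 1: Q → 5489 ML/d, C = (5130·18.00 + 359.0·516.0)/5489 = 50.57 mg/L.
Below outfall 2: Q → 6109 ML/d, C = (5489·50.57 + 620.0·256.0)/6109 = 71.42 mg/L.

71.4 mg/L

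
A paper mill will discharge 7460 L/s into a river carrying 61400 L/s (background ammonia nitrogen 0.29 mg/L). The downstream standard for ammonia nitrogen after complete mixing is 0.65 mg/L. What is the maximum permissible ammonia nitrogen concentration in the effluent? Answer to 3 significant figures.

3.61 mg/L

At the limit, (Qr·Cr + Qe·Cₑ)/(Qr + Qe) = 0.65:
Cₑ = (68860·0.65 − 61400·0.2900) / 7460 = 3.613 mg/L.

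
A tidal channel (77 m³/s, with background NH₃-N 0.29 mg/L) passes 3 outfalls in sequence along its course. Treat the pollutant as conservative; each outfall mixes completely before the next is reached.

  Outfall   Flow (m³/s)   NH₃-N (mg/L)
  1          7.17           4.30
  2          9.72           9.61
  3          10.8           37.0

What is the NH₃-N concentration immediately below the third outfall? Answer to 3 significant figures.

Below outfall 1: Q → 84.17 m³/s, C = (77.00·0.2900 + 7.170·4.300)/84.17 = 0.6316 mg/L.
Below outfall 2: Q → 93.89 m³/s, C = (84.17·0.6316 + 9.720·9.610)/93.89 = 1.561 mg/L.
Below outfall 3: Q → 104.7 m³/s, C = (93.89·1.561 + 10.80·37.00)/104.7 = 5.217 mg/L.

5.22 mg/L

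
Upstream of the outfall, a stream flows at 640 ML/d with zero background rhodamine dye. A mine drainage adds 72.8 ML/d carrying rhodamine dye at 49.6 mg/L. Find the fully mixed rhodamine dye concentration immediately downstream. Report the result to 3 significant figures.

5.07 mg/L

Mixed concentration C = ΣQC/ΣQ = (640.0·0 + 72.80·49.60) / 712.8 = 3611/712.8 = 5.066 mg/L.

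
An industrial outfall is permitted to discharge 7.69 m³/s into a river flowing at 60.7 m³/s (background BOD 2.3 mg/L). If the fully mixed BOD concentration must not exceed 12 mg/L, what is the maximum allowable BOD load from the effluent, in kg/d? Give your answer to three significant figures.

Mass balance at the limit: 60.70·2.300 + 7.690·Cₑ = 68.39·12 → Cₑ = 88.57 mg/L.
Load = 7.690 m³/s × 88.57 g/m³ × 86 400 s/d = 58840 kg/d.

58800 kg/d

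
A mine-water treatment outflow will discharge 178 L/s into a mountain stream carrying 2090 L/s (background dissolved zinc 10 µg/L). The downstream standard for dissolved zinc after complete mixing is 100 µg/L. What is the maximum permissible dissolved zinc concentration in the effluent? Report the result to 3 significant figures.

1160 µg/L

At the limit, (Qr·Cr + Qe·Cₑ)/(Qr + Qe) = 100:
Cₑ = (2268·100 − 2090·10.00) / 178.0 = 1157 µg/L.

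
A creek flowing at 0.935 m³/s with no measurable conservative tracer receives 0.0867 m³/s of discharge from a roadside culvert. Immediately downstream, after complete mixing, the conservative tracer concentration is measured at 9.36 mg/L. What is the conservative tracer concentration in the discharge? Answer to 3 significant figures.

110 mg/L

Mass balance: 0.9350·0 + 0.08670·Cₑ = 1.022·9.360
→ Cₑ = (1.022·9.360 − 0.9350·0) / 0.08670 = 110.3 mg/L.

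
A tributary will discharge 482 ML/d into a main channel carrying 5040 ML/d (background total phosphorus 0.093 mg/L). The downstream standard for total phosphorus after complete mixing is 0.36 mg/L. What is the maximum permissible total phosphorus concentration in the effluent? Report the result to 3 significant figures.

3.15 mg/L

At the limit, (Qr·Cr + Qe·Cₑ)/(Qr + Qe) = 0.36:
Cₑ = (5522·0.36 − 5040·0.09300) / 482.0 = 3.152 mg/L.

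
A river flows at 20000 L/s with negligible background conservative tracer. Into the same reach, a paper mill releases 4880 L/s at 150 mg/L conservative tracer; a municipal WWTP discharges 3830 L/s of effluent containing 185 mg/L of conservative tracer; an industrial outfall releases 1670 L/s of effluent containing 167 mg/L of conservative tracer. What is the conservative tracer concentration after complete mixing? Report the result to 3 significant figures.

Conservation of mass: C = (20000·0 + 4880·150.0 + 3830·185.0 + 1670·167.0) / 30380 = 1719000/30380 = 56.60 mg/L.

56.6 mg/L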